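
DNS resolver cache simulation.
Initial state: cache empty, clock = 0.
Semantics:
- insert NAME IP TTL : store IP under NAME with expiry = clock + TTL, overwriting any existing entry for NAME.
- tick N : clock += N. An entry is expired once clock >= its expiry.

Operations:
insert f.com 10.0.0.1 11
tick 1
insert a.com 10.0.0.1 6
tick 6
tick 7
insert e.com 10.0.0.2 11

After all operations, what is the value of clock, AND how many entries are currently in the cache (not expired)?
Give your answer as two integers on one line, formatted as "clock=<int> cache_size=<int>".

Op 1: insert f.com -> 10.0.0.1 (expiry=0+11=11). clock=0
Op 2: tick 1 -> clock=1.
Op 3: insert a.com -> 10.0.0.1 (expiry=1+6=7). clock=1
Op 4: tick 6 -> clock=7. purged={a.com}
Op 5: tick 7 -> clock=14. purged={f.com}
Op 6: insert e.com -> 10.0.0.2 (expiry=14+11=25). clock=14
Final clock = 14
Final cache (unexpired): {e.com} -> size=1

Answer: clock=14 cache_size=1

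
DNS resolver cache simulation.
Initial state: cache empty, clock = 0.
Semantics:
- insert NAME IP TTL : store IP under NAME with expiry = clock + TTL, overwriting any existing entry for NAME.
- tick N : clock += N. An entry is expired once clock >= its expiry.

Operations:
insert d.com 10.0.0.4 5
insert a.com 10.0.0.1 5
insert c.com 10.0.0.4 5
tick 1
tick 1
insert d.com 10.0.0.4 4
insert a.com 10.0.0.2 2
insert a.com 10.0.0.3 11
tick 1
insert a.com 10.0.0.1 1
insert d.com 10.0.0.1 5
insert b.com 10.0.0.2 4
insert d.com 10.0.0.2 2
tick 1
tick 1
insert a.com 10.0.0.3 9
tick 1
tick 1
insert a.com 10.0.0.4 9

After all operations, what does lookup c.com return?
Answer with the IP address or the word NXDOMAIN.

Op 1: insert d.com -> 10.0.0.4 (expiry=0+5=5). clock=0
Op 2: insert a.com -> 10.0.0.1 (expiry=0+5=5). clock=0
Op 3: insert c.com -> 10.0.0.4 (expiry=0+5=5). clock=0
Op 4: tick 1 -> clock=1.
Op 5: tick 1 -> clock=2.
Op 6: insert d.com -> 10.0.0.4 (expiry=2+4=6). clock=2
Op 7: insert a.com -> 10.0.0.2 (expiry=2+2=4). clock=2
Op 8: insert a.com -> 10.0.0.3 (expiry=2+11=13). clock=2
Op 9: tick 1 -> clock=3.
Op 10: insert a.com -> 10.0.0.1 (expiry=3+1=4). clock=3
Op 11: insert d.com -> 10.0.0.1 (expiry=3+5=8). clock=3
Op 12: insert b.com -> 10.0.0.2 (expiry=3+4=7). clock=3
Op 13: insert d.com -> 10.0.0.2 (expiry=3+2=5). clock=3
Op 14: tick 1 -> clock=4. purged={a.com}
Op 15: tick 1 -> clock=5. purged={c.com,d.com}
Op 16: insert a.com -> 10.0.0.3 (expiry=5+9=14). clock=5
Op 17: tick 1 -> clock=6.
Op 18: tick 1 -> clock=7. purged={b.com}
Op 19: insert a.com -> 10.0.0.4 (expiry=7+9=16). clock=7
lookup c.com: not in cache (expired or never inserted)

Answer: NXDOMAIN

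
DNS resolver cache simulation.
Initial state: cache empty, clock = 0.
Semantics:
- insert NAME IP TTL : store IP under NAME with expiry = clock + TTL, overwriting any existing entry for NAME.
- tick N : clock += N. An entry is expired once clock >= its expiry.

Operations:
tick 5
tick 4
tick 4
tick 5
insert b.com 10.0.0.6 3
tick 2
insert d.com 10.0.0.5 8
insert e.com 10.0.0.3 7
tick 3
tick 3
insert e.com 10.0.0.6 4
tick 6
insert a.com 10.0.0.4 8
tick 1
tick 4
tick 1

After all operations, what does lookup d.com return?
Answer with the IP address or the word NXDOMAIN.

Answer: NXDOMAIN

Derivation:
Op 1: tick 5 -> clock=5.
Op 2: tick 4 -> clock=9.
Op 3: tick 4 -> clock=13.
Op 4: tick 5 -> clock=18.
Op 5: insert b.com -> 10.0.0.6 (expiry=18+3=21). clock=18
Op 6: tick 2 -> clock=20.
Op 7: insert d.com -> 10.0.0.5 (expiry=20+8=28). clock=20
Op 8: insert e.com -> 10.0.0.3 (expiry=20+7=27). clock=20
Op 9: tick 3 -> clock=23. purged={b.com}
Op 10: tick 3 -> clock=26.
Op 11: insert e.com -> 10.0.0.6 (expiry=26+4=30). clock=26
Op 12: tick 6 -> clock=32. purged={d.com,e.com}
Op 13: insert a.com -> 10.0.0.4 (expiry=32+8=40). clock=32
Op 14: tick 1 -> clock=33.
Op 15: tick 4 -> clock=37.
Op 16: tick 1 -> clock=38.
lookup d.com: not in cache (expired or never inserted)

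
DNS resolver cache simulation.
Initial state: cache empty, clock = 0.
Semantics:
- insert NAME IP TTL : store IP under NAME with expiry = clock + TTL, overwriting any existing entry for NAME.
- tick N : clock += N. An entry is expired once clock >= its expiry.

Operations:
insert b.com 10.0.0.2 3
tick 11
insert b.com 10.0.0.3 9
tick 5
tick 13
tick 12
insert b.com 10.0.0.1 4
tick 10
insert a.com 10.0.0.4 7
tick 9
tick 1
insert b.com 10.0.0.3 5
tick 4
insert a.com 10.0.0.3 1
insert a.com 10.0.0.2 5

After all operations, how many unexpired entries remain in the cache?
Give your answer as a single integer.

Op 1: insert b.com -> 10.0.0.2 (expiry=0+3=3). clock=0
Op 2: tick 11 -> clock=11. purged={b.com}
Op 3: insert b.com -> 10.0.0.3 (expiry=11+9=20). clock=11
Op 4: tick 5 -> clock=16.
Op 5: tick 13 -> clock=29. purged={b.com}
Op 6: tick 12 -> clock=41.
Op 7: insert b.com -> 10.0.0.1 (expiry=41+4=45). clock=41
Op 8: tick 10 -> clock=51. purged={b.com}
Op 9: insert a.com -> 10.0.0.4 (expiry=51+7=58). clock=51
Op 10: tick 9 -> clock=60. purged={a.com}
Op 11: tick 1 -> clock=61.
Op 12: insert b.com -> 10.0.0.3 (expiry=61+5=66). clock=61
Op 13: tick 4 -> clock=65.
Op 14: insert a.com -> 10.0.0.3 (expiry=65+1=66). clock=65
Op 15: insert a.com -> 10.0.0.2 (expiry=65+5=70). clock=65
Final cache (unexpired): {a.com,b.com} -> size=2

Answer: 2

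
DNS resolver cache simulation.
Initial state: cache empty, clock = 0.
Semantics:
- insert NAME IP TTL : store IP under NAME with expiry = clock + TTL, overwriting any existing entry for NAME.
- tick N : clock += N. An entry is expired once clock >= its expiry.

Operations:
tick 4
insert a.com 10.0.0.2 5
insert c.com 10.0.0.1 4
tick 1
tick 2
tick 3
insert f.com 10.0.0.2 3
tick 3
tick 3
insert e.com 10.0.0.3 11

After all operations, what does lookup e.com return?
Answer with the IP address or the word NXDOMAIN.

Answer: 10.0.0.3

Derivation:
Op 1: tick 4 -> clock=4.
Op 2: insert a.com -> 10.0.0.2 (expiry=4+5=9). clock=4
Op 3: insert c.com -> 10.0.0.1 (expiry=4+4=8). clock=4
Op 4: tick 1 -> clock=5.
Op 5: tick 2 -> clock=7.
Op 6: tick 3 -> clock=10. purged={a.com,c.com}
Op 7: insert f.com -> 10.0.0.2 (expiry=10+3=13). clock=10
Op 8: tick 3 -> clock=13. purged={f.com}
Op 9: tick 3 -> clock=16.
Op 10: insert e.com -> 10.0.0.3 (expiry=16+11=27). clock=16
lookup e.com: present, ip=10.0.0.3 expiry=27 > clock=16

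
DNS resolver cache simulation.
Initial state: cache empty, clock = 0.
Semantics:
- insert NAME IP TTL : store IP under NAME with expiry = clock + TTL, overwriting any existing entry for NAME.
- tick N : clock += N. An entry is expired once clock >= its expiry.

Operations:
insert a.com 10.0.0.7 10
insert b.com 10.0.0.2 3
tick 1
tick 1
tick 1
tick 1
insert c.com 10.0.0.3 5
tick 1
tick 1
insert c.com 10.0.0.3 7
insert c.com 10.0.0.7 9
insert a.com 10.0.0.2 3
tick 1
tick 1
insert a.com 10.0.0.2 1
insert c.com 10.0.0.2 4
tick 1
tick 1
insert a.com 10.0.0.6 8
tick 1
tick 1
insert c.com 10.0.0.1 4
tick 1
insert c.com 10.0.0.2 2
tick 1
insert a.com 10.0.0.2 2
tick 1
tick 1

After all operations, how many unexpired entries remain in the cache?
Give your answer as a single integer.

Op 1: insert a.com -> 10.0.0.7 (expiry=0+10=10). clock=0
Op 2: insert b.com -> 10.0.0.2 (expiry=0+3=3). clock=0
Op 3: tick 1 -> clock=1.
Op 4: tick 1 -> clock=2.
Op 5: tick 1 -> clock=3. purged={b.com}
Op 6: tick 1 -> clock=4.
Op 7: insert c.com -> 10.0.0.3 (expiry=4+5=9). clock=4
Op 8: tick 1 -> clock=5.
Op 9: tick 1 -> clock=6.
Op 10: insert c.com -> 10.0.0.3 (expiry=6+7=13). clock=6
Op 11: insert c.com -> 10.0.0.7 (expiry=6+9=15). clock=6
Op 12: insert a.com -> 10.0.0.2 (expiry=6+3=9). clock=6
Op 13: tick 1 -> clock=7.
Op 14: tick 1 -> clock=8.
Op 15: insert a.com -> 10.0.0.2 (expiry=8+1=9). clock=8
Op 16: insert c.com -> 10.0.0.2 (expiry=8+4=12). clock=8
Op 17: tick 1 -> clock=9. purged={a.com}
Op 18: tick 1 -> clock=10.
Op 19: insert a.com -> 10.0.0.6 (expiry=10+8=18). clock=10
Op 20: tick 1 -> clock=11.
Op 21: tick 1 -> clock=12. purged={c.com}
Op 22: insert c.com -> 10.0.0.1 (expiry=12+4=16). clock=12
Op 23: tick 1 -> clock=13.
Op 24: insert c.com -> 10.0.0.2 (expiry=13+2=15). clock=13
Op 25: tick 1 -> clock=14.
Op 26: insert a.com -> 10.0.0.2 (expiry=14+2=16). clock=14
Op 27: tick 1 -> clock=15. purged={c.com}
Op 28: tick 1 -> clock=16. purged={a.com}
Final cache (unexpired): {} -> size=0

Answer: 0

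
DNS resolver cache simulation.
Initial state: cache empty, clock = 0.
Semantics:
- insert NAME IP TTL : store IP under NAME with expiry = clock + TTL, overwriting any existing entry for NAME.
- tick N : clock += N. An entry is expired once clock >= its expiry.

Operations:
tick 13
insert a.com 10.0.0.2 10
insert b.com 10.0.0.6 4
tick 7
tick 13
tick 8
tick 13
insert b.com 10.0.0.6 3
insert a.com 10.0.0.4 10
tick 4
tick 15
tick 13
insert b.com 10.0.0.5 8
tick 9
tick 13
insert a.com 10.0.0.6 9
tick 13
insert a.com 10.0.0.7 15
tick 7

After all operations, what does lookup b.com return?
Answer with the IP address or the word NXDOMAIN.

Op 1: tick 13 -> clock=13.
Op 2: insert a.com -> 10.0.0.2 (expiry=13+10=23). clock=13
Op 3: insert b.com -> 10.0.0.6 (expiry=13+4=17). clock=13
Op 4: tick 7 -> clock=20. purged={b.com}
Op 5: tick 13 -> clock=33. purged={a.com}
Op 6: tick 8 -> clock=41.
Op 7: tick 13 -> clock=54.
Op 8: insert b.com -> 10.0.0.6 (expiry=54+3=57). clock=54
Op 9: insert a.com -> 10.0.0.4 (expiry=54+10=64). clock=54
Op 10: tick 4 -> clock=58. purged={b.com}
Op 11: tick 15 -> clock=73. purged={a.com}
Op 12: tick 13 -> clock=86.
Op 13: insert b.com -> 10.0.0.5 (expiry=86+8=94). clock=86
Op 14: tick 9 -> clock=95. purged={b.com}
Op 15: tick 13 -> clock=108.
Op 16: insert a.com -> 10.0.0.6 (expiry=108+9=117). clock=108
Op 17: tick 13 -> clock=121. purged={a.com}
Op 18: insert a.com -> 10.0.0.7 (expiry=121+15=136). clock=121
Op 19: tick 7 -> clock=128.
lookup b.com: not in cache (expired or never inserted)

Answer: NXDOMAIN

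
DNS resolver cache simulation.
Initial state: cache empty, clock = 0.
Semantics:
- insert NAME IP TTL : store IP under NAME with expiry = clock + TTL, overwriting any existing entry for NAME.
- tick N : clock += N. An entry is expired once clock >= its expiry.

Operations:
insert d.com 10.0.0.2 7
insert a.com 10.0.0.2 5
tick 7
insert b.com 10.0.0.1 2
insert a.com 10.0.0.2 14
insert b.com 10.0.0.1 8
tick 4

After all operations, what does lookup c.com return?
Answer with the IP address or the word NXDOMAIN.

Answer: NXDOMAIN

Derivation:
Op 1: insert d.com -> 10.0.0.2 (expiry=0+7=7). clock=0
Op 2: insert a.com -> 10.0.0.2 (expiry=0+5=5). clock=0
Op 3: tick 7 -> clock=7. purged={a.com,d.com}
Op 4: insert b.com -> 10.0.0.1 (expiry=7+2=9). clock=7
Op 5: insert a.com -> 10.0.0.2 (expiry=7+14=21). clock=7
Op 6: insert b.com -> 10.0.0.1 (expiry=7+8=15). clock=7
Op 7: tick 4 -> clock=11.
lookup c.com: not in cache (expired or never inserted)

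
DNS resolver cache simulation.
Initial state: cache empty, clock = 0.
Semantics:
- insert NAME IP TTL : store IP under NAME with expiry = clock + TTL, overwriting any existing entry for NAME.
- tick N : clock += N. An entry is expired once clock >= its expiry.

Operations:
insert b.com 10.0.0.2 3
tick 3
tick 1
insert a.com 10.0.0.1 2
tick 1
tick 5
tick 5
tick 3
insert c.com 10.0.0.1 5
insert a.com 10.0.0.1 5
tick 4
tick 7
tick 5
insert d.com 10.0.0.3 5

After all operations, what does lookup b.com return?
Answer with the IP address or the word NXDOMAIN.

Op 1: insert b.com -> 10.0.0.2 (expiry=0+3=3). clock=0
Op 2: tick 3 -> clock=3. purged={b.com}
Op 3: tick 1 -> clock=4.
Op 4: insert a.com -> 10.0.0.1 (expiry=4+2=6). clock=4
Op 5: tick 1 -> clock=5.
Op 6: tick 5 -> clock=10. purged={a.com}
Op 7: tick 5 -> clock=15.
Op 8: tick 3 -> clock=18.
Op 9: insert c.com -> 10.0.0.1 (expiry=18+5=23). clock=18
Op 10: insert a.com -> 10.0.0.1 (expiry=18+5=23). clock=18
Op 11: tick 4 -> clock=22.
Op 12: tick 7 -> clock=29. purged={a.com,c.com}
Op 13: tick 5 -> clock=34.
Op 14: insert d.com -> 10.0.0.3 (expiry=34+5=39). clock=34
lookup b.com: not in cache (expired or never inserted)

Answer: NXDOMAIN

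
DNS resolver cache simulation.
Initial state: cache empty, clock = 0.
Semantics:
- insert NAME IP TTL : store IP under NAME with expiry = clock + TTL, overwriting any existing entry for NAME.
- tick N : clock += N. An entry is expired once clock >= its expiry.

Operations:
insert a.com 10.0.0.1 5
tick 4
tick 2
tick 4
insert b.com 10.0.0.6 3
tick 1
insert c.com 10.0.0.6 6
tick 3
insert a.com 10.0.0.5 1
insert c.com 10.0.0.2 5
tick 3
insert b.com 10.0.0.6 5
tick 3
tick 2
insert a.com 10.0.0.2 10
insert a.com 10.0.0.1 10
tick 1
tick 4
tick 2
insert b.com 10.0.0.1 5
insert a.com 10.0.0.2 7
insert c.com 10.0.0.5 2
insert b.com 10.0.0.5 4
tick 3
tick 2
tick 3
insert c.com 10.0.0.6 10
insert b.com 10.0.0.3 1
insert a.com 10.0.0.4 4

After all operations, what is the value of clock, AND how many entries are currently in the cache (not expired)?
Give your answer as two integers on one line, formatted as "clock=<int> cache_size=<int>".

Answer: clock=37 cache_size=3

Derivation:
Op 1: insert a.com -> 10.0.0.1 (expiry=0+5=5). clock=0
Op 2: tick 4 -> clock=4.
Op 3: tick 2 -> clock=6. purged={a.com}
Op 4: tick 4 -> clock=10.
Op 5: insert b.com -> 10.0.0.6 (expiry=10+3=13). clock=10
Op 6: tick 1 -> clock=11.
Op 7: insert c.com -> 10.0.0.6 (expiry=11+6=17). clock=11
Op 8: tick 3 -> clock=14. purged={b.com}
Op 9: insert a.com -> 10.0.0.5 (expiry=14+1=15). clock=14
Op 10: insert c.com -> 10.0.0.2 (expiry=14+5=19). clock=14
Op 11: tick 3 -> clock=17. purged={a.com}
Op 12: insert b.com -> 10.0.0.6 (expiry=17+5=22). clock=17
Op 13: tick 3 -> clock=20. purged={c.com}
Op 14: tick 2 -> clock=22. purged={b.com}
Op 15: insert a.com -> 10.0.0.2 (expiry=22+10=32). clock=22
Op 16: insert a.com -> 10.0.0.1 (expiry=22+10=32). clock=22
Op 17: tick 1 -> clock=23.
Op 18: tick 4 -> clock=27.
Op 19: tick 2 -> clock=29.
Op 20: insert b.com -> 10.0.0.1 (expiry=29+5=34). clock=29
Op 21: insert a.com -> 10.0.0.2 (expiry=29+7=36). clock=29
Op 22: insert c.com -> 10.0.0.5 (expiry=29+2=31). clock=29
Op 23: insert b.com -> 10.0.0.5 (expiry=29+4=33). clock=29
Op 24: tick 3 -> clock=32. purged={c.com}
Op 25: tick 2 -> clock=34. purged={b.com}
Op 26: tick 3 -> clock=37. purged={a.com}
Op 27: insert c.com -> 10.0.0.6 (expiry=37+10=47). clock=37
Op 28: insert b.com -> 10.0.0.3 (expiry=37+1=38). clock=37
Op 29: insert a.com -> 10.0.0.4 (expiry=37+4=41). clock=37
Final clock = 37
Final cache (unexpired): {a.com,b.com,c.com} -> size=3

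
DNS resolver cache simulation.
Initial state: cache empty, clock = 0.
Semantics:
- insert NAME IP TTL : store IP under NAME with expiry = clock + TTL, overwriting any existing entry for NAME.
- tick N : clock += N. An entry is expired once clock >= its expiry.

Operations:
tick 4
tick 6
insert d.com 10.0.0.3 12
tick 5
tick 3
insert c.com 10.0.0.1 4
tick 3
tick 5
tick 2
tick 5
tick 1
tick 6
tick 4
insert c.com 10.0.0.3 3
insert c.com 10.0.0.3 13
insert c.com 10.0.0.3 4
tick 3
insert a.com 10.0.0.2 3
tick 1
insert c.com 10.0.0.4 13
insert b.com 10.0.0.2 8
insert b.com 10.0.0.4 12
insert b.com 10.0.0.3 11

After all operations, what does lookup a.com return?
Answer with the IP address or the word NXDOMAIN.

Answer: 10.0.0.2

Derivation:
Op 1: tick 4 -> clock=4.
Op 2: tick 6 -> clock=10.
Op 3: insert d.com -> 10.0.0.3 (expiry=10+12=22). clock=10
Op 4: tick 5 -> clock=15.
Op 5: tick 3 -> clock=18.
Op 6: insert c.com -> 10.0.0.1 (expiry=18+4=22). clock=18
Op 7: tick 3 -> clock=21.
Op 8: tick 5 -> clock=26. purged={c.com,d.com}
Op 9: tick 2 -> clock=28.
Op 10: tick 5 -> clock=33.
Op 11: tick 1 -> clock=34.
Op 12: tick 6 -> clock=40.
Op 13: tick 4 -> clock=44.
Op 14: insert c.com -> 10.0.0.3 (expiry=44+3=47). clock=44
Op 15: insert c.com -> 10.0.0.3 (expiry=44+13=57). clock=44
Op 16: insert c.com -> 10.0.0.3 (expiry=44+4=48). clock=44
Op 17: tick 3 -> clock=47.
Op 18: insert a.com -> 10.0.0.2 (expiry=47+3=50). clock=47
Op 19: tick 1 -> clock=48. purged={c.com}
Op 20: insert c.com -> 10.0.0.4 (expiry=48+13=61). clock=48
Op 21: insert b.com -> 10.0.0.2 (expiry=48+8=56). clock=48
Op 22: insert b.com -> 10.0.0.4 (expiry=48+12=60). clock=48
Op 23: insert b.com -> 10.0.0.3 (expiry=48+11=59). clock=48
lookup a.com: present, ip=10.0.0.2 expiry=50 > clock=48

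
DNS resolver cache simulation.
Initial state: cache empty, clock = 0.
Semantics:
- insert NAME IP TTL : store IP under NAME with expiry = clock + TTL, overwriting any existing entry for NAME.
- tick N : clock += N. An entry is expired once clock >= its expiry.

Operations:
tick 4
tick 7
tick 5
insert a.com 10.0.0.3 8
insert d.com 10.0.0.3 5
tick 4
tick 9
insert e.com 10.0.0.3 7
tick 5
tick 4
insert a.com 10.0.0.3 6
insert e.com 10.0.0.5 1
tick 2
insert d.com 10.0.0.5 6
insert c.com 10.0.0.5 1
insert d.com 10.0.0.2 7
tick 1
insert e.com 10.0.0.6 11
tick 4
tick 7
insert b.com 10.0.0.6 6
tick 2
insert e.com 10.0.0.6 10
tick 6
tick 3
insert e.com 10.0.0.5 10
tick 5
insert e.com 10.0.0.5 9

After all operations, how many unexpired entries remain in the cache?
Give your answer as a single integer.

Op 1: tick 4 -> clock=4.
Op 2: tick 7 -> clock=11.
Op 3: tick 5 -> clock=16.
Op 4: insert a.com -> 10.0.0.3 (expiry=16+8=24). clock=16
Op 5: insert d.com -> 10.0.0.3 (expiry=16+5=21). clock=16
Op 6: tick 4 -> clock=20.
Op 7: tick 9 -> clock=29. purged={a.com,d.com}
Op 8: insert e.com -> 10.0.0.3 (expiry=29+7=36). clock=29
Op 9: tick 5 -> clock=34.
Op 10: tick 4 -> clock=38. purged={e.com}
Op 11: insert a.com -> 10.0.0.3 (expiry=38+6=44). clock=38
Op 12: insert e.com -> 10.0.0.5 (expiry=38+1=39). clock=38
Op 13: tick 2 -> clock=40. purged={e.com}
Op 14: insert d.com -> 10.0.0.5 (expiry=40+6=46). clock=40
Op 15: insert c.com -> 10.0.0.5 (expiry=40+1=41). clock=40
Op 16: insert d.com -> 10.0.0.2 (expiry=40+7=47). clock=40
Op 17: tick 1 -> clock=41. purged={c.com}
Op 18: insert e.com -> 10.0.0.6 (expiry=41+11=52). clock=41
Op 19: tick 4 -> clock=45. purged={a.com}
Op 20: tick 7 -> clock=52. purged={d.com,e.com}
Op 21: insert b.com -> 10.0.0.6 (expiry=52+6=58). clock=52
Op 22: tick 2 -> clock=54.
Op 23: insert e.com -> 10.0.0.6 (expiry=54+10=64). clock=54
Op 24: tick 6 -> clock=60. purged={b.com}
Op 25: tick 3 -> clock=63.
Op 26: insert e.com -> 10.0.0.5 (expiry=63+10=73). clock=63
Op 27: tick 5 -> clock=68.
Op 28: insert e.com -> 10.0.0.5 (expiry=68+9=77). clock=68
Final cache (unexpired): {e.com} -> size=1

Answer: 1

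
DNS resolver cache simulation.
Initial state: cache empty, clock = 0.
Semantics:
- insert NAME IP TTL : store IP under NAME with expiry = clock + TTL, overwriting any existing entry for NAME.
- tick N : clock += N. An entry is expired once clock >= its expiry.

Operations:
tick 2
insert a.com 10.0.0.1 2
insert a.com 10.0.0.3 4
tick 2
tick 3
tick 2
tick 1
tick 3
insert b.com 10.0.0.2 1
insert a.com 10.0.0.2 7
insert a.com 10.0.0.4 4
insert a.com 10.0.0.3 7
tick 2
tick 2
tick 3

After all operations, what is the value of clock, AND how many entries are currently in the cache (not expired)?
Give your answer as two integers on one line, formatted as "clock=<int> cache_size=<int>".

Answer: clock=20 cache_size=0

Derivation:
Op 1: tick 2 -> clock=2.
Op 2: insert a.com -> 10.0.0.1 (expiry=2+2=4). clock=2
Op 3: insert a.com -> 10.0.0.3 (expiry=2+4=6). clock=2
Op 4: tick 2 -> clock=4.
Op 5: tick 3 -> clock=7. purged={a.com}
Op 6: tick 2 -> clock=9.
Op 7: tick 1 -> clock=10.
Op 8: tick 3 -> clock=13.
Op 9: insert b.com -> 10.0.0.2 (expiry=13+1=14). clock=13
Op 10: insert a.com -> 10.0.0.2 (expiry=13+7=20). clock=13
Op 11: insert a.com -> 10.0.0.4 (expiry=13+4=17). clock=13
Op 12: insert a.com -> 10.0.0.3 (expiry=13+7=20). clock=13
Op 13: tick 2 -> clock=15. purged={b.com}
Op 14: tick 2 -> clock=17.
Op 15: tick 3 -> clock=20. purged={a.com}
Final clock = 20
Final cache (unexpired): {} -> size=0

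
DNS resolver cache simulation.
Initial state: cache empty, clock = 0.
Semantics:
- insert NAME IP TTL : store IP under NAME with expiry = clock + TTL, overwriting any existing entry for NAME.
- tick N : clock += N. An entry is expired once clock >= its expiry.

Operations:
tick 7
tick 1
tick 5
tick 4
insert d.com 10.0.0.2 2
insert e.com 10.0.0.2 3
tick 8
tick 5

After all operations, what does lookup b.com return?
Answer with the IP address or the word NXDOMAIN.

Answer: NXDOMAIN

Derivation:
Op 1: tick 7 -> clock=7.
Op 2: tick 1 -> clock=8.
Op 3: tick 5 -> clock=13.
Op 4: tick 4 -> clock=17.
Op 5: insert d.com -> 10.0.0.2 (expiry=17+2=19). clock=17
Op 6: insert e.com -> 10.0.0.2 (expiry=17+3=20). clock=17
Op 7: tick 8 -> clock=25. purged={d.com,e.com}
Op 8: tick 5 -> clock=30.
lookup b.com: not in cache (expired or never inserted)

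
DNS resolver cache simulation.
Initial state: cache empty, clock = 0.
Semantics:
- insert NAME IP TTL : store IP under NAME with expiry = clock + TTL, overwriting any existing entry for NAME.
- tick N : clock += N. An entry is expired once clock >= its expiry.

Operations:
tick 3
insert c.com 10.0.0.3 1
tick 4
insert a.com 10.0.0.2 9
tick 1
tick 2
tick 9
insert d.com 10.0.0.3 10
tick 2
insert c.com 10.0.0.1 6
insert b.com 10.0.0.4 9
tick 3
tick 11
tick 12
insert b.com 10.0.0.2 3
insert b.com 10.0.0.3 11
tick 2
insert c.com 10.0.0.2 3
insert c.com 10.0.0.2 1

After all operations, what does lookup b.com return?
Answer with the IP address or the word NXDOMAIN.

Op 1: tick 3 -> clock=3.
Op 2: insert c.com -> 10.0.0.3 (expiry=3+1=4). clock=3
Op 3: tick 4 -> clock=7. purged={c.com}
Op 4: insert a.com -> 10.0.0.2 (expiry=7+9=16). clock=7
Op 5: tick 1 -> clock=8.
Op 6: tick 2 -> clock=10.
Op 7: tick 9 -> clock=19. purged={a.com}
Op 8: insert d.com -> 10.0.0.3 (expiry=19+10=29). clock=19
Op 9: tick 2 -> clock=21.
Op 10: insert c.com -> 10.0.0.1 (expiry=21+6=27). clock=21
Op 11: insert b.com -> 10.0.0.4 (expiry=21+9=30). clock=21
Op 12: tick 3 -> clock=24.
Op 13: tick 11 -> clock=35. purged={b.com,c.com,d.com}
Op 14: tick 12 -> clock=47.
Op 15: insert b.com -> 10.0.0.2 (expiry=47+3=50). clock=47
Op 16: insert b.com -> 10.0.0.3 (expiry=47+11=58). clock=47
Op 17: tick 2 -> clock=49.
Op 18: insert c.com -> 10.0.0.2 (expiry=49+3=52). clock=49
Op 19: insert c.com -> 10.0.0.2 (expiry=49+1=50). clock=49
lookup b.com: present, ip=10.0.0.3 expiry=58 > clock=49

Answer: 10.0.0.3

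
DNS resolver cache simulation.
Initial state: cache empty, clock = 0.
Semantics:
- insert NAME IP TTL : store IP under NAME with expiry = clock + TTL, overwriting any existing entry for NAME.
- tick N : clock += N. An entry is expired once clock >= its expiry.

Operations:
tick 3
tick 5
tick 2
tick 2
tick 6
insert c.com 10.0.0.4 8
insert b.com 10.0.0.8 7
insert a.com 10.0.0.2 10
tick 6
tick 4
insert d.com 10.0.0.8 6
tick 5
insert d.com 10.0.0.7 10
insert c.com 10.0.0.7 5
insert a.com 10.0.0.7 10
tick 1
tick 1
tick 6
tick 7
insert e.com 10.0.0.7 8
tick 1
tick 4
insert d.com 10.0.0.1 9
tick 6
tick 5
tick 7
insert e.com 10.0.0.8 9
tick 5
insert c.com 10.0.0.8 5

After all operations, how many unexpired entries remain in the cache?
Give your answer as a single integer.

Op 1: tick 3 -> clock=3.
Op 2: tick 5 -> clock=8.
Op 3: tick 2 -> clock=10.
Op 4: tick 2 -> clock=12.
Op 5: tick 6 -> clock=18.
Op 6: insert c.com -> 10.0.0.4 (expiry=18+8=26). clock=18
Op 7: insert b.com -> 10.0.0.8 (expiry=18+7=25). clock=18
Op 8: insert a.com -> 10.0.0.2 (expiry=18+10=28). clock=18
Op 9: tick 6 -> clock=24.
Op 10: tick 4 -> clock=28. purged={a.com,b.com,c.com}
Op 11: insert d.com -> 10.0.0.8 (expiry=28+6=34). clock=28
Op 12: tick 5 -> clock=33.
Op 13: insert d.com -> 10.0.0.7 (expiry=33+10=43). clock=33
Op 14: insert c.com -> 10.0.0.7 (expiry=33+5=38). clock=33
Op 15: insert a.com -> 10.0.0.7 (expiry=33+10=43). clock=33
Op 16: tick 1 -> clock=34.
Op 17: tick 1 -> clock=35.
Op 18: tick 6 -> clock=41. purged={c.com}
Op 19: tick 7 -> clock=48. purged={a.com,d.com}
Op 20: insert e.com -> 10.0.0.7 (expiry=48+8=56). clock=48
Op 21: tick 1 -> clock=49.
Op 22: tick 4 -> clock=53.
Op 23: insert d.com -> 10.0.0.1 (expiry=53+9=62). clock=53
Op 24: tick 6 -> clock=59. purged={e.com}
Op 25: tick 5 -> clock=64. purged={d.com}
Op 26: tick 7 -> clock=71.
Op 27: insert e.com -> 10.0.0.8 (expiry=71+9=80). clock=71
Op 28: tick 5 -> clock=76.
Op 29: insert c.com -> 10.0.0.8 (expiry=76+5=81). clock=76
Final cache (unexpired): {c.com,e.com} -> size=2

Answer: 2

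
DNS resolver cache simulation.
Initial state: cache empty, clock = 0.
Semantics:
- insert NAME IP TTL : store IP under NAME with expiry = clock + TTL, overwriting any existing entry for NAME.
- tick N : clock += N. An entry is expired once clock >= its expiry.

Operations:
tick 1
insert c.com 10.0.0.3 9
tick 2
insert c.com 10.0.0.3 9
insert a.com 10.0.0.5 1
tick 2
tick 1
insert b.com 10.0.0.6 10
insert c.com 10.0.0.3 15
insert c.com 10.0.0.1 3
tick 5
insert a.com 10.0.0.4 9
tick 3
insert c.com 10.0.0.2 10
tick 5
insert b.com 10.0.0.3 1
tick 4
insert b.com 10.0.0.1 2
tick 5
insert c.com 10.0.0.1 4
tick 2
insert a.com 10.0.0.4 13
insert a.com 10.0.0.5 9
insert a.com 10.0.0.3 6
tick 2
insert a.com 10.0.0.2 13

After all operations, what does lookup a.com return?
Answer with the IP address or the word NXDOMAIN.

Op 1: tick 1 -> clock=1.
Op 2: insert c.com -> 10.0.0.3 (expiry=1+9=10). clock=1
Op 3: tick 2 -> clock=3.
Op 4: insert c.com -> 10.0.0.3 (expiry=3+9=12). clock=3
Op 5: insert a.com -> 10.0.0.5 (expiry=3+1=4). clock=3
Op 6: tick 2 -> clock=5. purged={a.com}
Op 7: tick 1 -> clock=6.
Op 8: insert b.com -> 10.0.0.6 (expiry=6+10=16). clock=6
Op 9: insert c.com -> 10.0.0.3 (expiry=6+15=21). clock=6
Op 10: insert c.com -> 10.0.0.1 (expiry=6+3=9). clock=6
Op 11: tick 5 -> clock=11. purged={c.com}
Op 12: insert a.com -> 10.0.0.4 (expiry=11+9=20). clock=11
Op 13: tick 3 -> clock=14.
Op 14: insert c.com -> 10.0.0.2 (expiry=14+10=24). clock=14
Op 15: tick 5 -> clock=19. purged={b.com}
Op 16: insert b.com -> 10.0.0.3 (expiry=19+1=20). clock=19
Op 17: tick 4 -> clock=23. purged={a.com,b.com}
Op 18: insert b.com -> 10.0.0.1 (expiry=23+2=25). clock=23
Op 19: tick 5 -> clock=28. purged={b.com,c.com}
Op 20: insert c.com -> 10.0.0.1 (expiry=28+4=32). clock=28
Op 21: tick 2 -> clock=30.
Op 22: insert a.com -> 10.0.0.4 (expiry=30+13=43). clock=30
Op 23: insert a.com -> 10.0.0.5 (expiry=30+9=39). clock=30
Op 24: insert a.com -> 10.0.0.3 (expiry=30+6=36). clock=30
Op 25: tick 2 -> clock=32. purged={c.com}
Op 26: insert a.com -> 10.0.0.2 (expiry=32+13=45). clock=32
lookup a.com: present, ip=10.0.0.2 expiry=45 > clock=32

Answer: 10.0.0.2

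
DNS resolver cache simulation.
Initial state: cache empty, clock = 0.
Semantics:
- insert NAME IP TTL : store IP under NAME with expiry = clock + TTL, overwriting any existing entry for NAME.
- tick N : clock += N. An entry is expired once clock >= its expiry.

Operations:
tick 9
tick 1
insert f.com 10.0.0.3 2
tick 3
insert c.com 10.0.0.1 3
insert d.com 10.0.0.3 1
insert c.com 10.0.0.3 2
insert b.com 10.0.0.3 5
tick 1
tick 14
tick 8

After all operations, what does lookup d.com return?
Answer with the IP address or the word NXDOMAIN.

Answer: NXDOMAIN

Derivation:
Op 1: tick 9 -> clock=9.
Op 2: tick 1 -> clock=10.
Op 3: insert f.com -> 10.0.0.3 (expiry=10+2=12). clock=10
Op 4: tick 3 -> clock=13. purged={f.com}
Op 5: insert c.com -> 10.0.0.1 (expiry=13+3=16). clock=13
Op 6: insert d.com -> 10.0.0.3 (expiry=13+1=14). clock=13
Op 7: insert c.com -> 10.0.0.3 (expiry=13+2=15). clock=13
Op 8: insert b.com -> 10.0.0.3 (expiry=13+5=18). clock=13
Op 9: tick 1 -> clock=14. purged={d.com}
Op 10: tick 14 -> clock=28. purged={b.com,c.com}
Op 11: tick 8 -> clock=36.
lookup d.com: not in cache (expired or never inserted)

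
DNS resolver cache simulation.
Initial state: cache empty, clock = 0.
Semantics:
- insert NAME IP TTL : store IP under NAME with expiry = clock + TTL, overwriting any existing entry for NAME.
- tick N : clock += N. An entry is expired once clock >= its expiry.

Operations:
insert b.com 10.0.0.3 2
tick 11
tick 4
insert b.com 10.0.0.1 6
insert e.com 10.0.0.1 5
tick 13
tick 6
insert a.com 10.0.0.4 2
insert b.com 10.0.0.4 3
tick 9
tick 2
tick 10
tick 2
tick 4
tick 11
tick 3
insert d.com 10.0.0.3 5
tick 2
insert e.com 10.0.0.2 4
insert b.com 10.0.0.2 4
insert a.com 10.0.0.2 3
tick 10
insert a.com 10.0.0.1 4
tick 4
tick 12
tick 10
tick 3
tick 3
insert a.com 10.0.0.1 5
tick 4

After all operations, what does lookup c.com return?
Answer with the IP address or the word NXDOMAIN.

Answer: NXDOMAIN

Derivation:
Op 1: insert b.com -> 10.0.0.3 (expiry=0+2=2). clock=0
Op 2: tick 11 -> clock=11. purged={b.com}
Op 3: tick 4 -> clock=15.
Op 4: insert b.com -> 10.0.0.1 (expiry=15+6=21). clock=15
Op 5: insert e.com -> 10.0.0.1 (expiry=15+5=20). clock=15
Op 6: tick 13 -> clock=28. purged={b.com,e.com}
Op 7: tick 6 -> clock=34.
Op 8: insert a.com -> 10.0.0.4 (expiry=34+2=36). clock=34
Op 9: insert b.com -> 10.0.0.4 (expiry=34+3=37). clock=34
Op 10: tick 9 -> clock=43. purged={a.com,b.com}
Op 11: tick 2 -> clock=45.
Op 12: tick 10 -> clock=55.
Op 13: tick 2 -> clock=57.
Op 14: tick 4 -> clock=61.
Op 15: tick 11 -> clock=72.
Op 16: tick 3 -> clock=75.
Op 17: insert d.com -> 10.0.0.3 (expiry=75+5=80). clock=75
Op 18: tick 2 -> clock=77.
Op 19: insert e.com -> 10.0.0.2 (expiry=77+4=81). clock=77
Op 20: insert b.com -> 10.0.0.2 (expiry=77+4=81). clock=77
Op 21: insert a.com -> 10.0.0.2 (expiry=77+3=80). clock=77
Op 22: tick 10 -> clock=87. purged={a.com,b.com,d.com,e.com}
Op 23: insert a.com -> 10.0.0.1 (expiry=87+4=91). clock=87
Op 24: tick 4 -> clock=91. purged={a.com}
Op 25: tick 12 -> clock=103.
Op 26: tick 10 -> clock=113.
Op 27: tick 3 -> clock=116.
Op 28: tick 3 -> clock=119.
Op 29: insert a.com -> 10.0.0.1 (expiry=119+5=124). clock=119
Op 30: tick 4 -> clock=123.
lookup c.com: not in cache (expired or never inserted)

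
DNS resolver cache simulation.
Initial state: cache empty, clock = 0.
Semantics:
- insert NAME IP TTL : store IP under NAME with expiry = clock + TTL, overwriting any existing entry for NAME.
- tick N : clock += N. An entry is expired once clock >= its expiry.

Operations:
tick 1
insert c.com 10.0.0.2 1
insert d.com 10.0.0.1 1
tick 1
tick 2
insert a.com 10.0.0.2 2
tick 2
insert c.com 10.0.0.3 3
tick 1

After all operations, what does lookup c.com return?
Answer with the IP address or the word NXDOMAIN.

Op 1: tick 1 -> clock=1.
Op 2: insert c.com -> 10.0.0.2 (expiry=1+1=2). clock=1
Op 3: insert d.com -> 10.0.0.1 (expiry=1+1=2). clock=1
Op 4: tick 1 -> clock=2. purged={c.com,d.com}
Op 5: tick 2 -> clock=4.
Op 6: insert a.com -> 10.0.0.2 (expiry=4+2=6). clock=4
Op 7: tick 2 -> clock=6. purged={a.com}
Op 8: insert c.com -> 10.0.0.3 (expiry=6+3=9). clock=6
Op 9: tick 1 -> clock=7.
lookup c.com: present, ip=10.0.0.3 expiry=9 > clock=7

Answer: 10.0.0.3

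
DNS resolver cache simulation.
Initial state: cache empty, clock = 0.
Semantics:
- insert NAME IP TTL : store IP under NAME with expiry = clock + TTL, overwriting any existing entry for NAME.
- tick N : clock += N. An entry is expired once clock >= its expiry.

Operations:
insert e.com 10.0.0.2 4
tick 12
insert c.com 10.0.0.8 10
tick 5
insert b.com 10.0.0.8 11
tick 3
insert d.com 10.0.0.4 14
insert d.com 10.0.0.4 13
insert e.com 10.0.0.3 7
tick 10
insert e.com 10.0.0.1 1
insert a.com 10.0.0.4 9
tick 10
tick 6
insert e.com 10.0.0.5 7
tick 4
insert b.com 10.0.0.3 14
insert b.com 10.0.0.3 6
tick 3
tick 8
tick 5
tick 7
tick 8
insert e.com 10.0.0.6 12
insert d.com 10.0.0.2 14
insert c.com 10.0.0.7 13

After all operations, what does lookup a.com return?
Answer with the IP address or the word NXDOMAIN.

Answer: NXDOMAIN

Derivation:
Op 1: insert e.com -> 10.0.0.2 (expiry=0+4=4). clock=0
Op 2: tick 12 -> clock=12. purged={e.com}
Op 3: insert c.com -> 10.0.0.8 (expiry=12+10=22). clock=12
Op 4: tick 5 -> clock=17.
Op 5: insert b.com -> 10.0.0.8 (expiry=17+11=28). clock=17
Op 6: tick 3 -> clock=20.
Op 7: insert d.com -> 10.0.0.4 (expiry=20+14=34). clock=20
Op 8: insert d.com -> 10.0.0.4 (expiry=20+13=33). clock=20
Op 9: insert e.com -> 10.0.0.3 (expiry=20+7=27). clock=20
Op 10: tick 10 -> clock=30. purged={b.com,c.com,e.com}
Op 11: insert e.com -> 10.0.0.1 (expiry=30+1=31). clock=30
Op 12: insert a.com -> 10.0.0.4 (expiry=30+9=39). clock=30
Op 13: tick 10 -> clock=40. purged={a.com,d.com,e.com}
Op 14: tick 6 -> clock=46.
Op 15: insert e.com -> 10.0.0.5 (expiry=46+7=53). clock=46
Op 16: tick 4 -> clock=50.
Op 17: insert b.com -> 10.0.0.3 (expiry=50+14=64). clock=50
Op 18: insert b.com -> 10.0.0.3 (expiry=50+6=56). clock=50
Op 19: tick 3 -> clock=53. purged={e.com}
Op 20: tick 8 -> clock=61. purged={b.com}
Op 21: tick 5 -> clock=66.
Op 22: tick 7 -> clock=73.
Op 23: tick 8 -> clock=81.
Op 24: insert e.com -> 10.0.0.6 (expiry=81+12=93). clock=81
Op 25: insert d.com -> 10.0.0.2 (expiry=81+14=95). clock=81
Op 26: insert c.com -> 10.0.0.7 (expiry=81+13=94). clock=81
lookup a.com: not in cache (expired or never inserted)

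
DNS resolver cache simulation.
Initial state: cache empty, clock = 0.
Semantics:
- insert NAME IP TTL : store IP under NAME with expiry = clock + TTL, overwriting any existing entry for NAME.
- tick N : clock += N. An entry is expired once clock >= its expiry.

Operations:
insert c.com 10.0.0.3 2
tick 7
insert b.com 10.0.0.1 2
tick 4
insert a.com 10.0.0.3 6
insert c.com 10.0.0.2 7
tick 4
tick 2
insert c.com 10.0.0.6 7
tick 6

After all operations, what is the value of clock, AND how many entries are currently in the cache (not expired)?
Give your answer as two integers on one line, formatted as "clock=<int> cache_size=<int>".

Op 1: insert c.com -> 10.0.0.3 (expiry=0+2=2). clock=0
Op 2: tick 7 -> clock=7. purged={c.com}
Op 3: insert b.com -> 10.0.0.1 (expiry=7+2=9). clock=7
Op 4: tick 4 -> clock=11. purged={b.com}
Op 5: insert a.com -> 10.0.0.3 (expiry=11+6=17). clock=11
Op 6: insert c.com -> 10.0.0.2 (expiry=11+7=18). clock=11
Op 7: tick 4 -> clock=15.
Op 8: tick 2 -> clock=17. purged={a.com}
Op 9: insert c.com -> 10.0.0.6 (expiry=17+7=24). clock=17
Op 10: tick 6 -> clock=23.
Final clock = 23
Final cache (unexpired): {c.com} -> size=1

Answer: clock=23 cache_size=1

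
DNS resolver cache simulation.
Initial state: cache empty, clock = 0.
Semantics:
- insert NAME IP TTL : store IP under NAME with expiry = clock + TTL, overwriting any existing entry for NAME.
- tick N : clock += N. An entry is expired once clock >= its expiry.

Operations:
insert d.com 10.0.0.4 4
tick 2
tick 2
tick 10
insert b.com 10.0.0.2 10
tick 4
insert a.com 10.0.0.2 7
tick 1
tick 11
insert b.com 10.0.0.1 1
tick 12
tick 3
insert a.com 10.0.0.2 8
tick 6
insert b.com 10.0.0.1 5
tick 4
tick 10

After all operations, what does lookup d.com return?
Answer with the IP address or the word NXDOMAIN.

Op 1: insert d.com -> 10.0.0.4 (expiry=0+4=4). clock=0
Op 2: tick 2 -> clock=2.
Op 3: tick 2 -> clock=4. purged={d.com}
Op 4: tick 10 -> clock=14.
Op 5: insert b.com -> 10.0.0.2 (expiry=14+10=24). clock=14
Op 6: tick 4 -> clock=18.
Op 7: insert a.com -> 10.0.0.2 (expiry=18+7=25). clock=18
Op 8: tick 1 -> clock=19.
Op 9: tick 11 -> clock=30. purged={a.com,b.com}
Op 10: insert b.com -> 10.0.0.1 (expiry=30+1=31). clock=30
Op 11: tick 12 -> clock=42. purged={b.com}
Op 12: tick 3 -> clock=45.
Op 13: insert a.com -> 10.0.0.2 (expiry=45+8=53). clock=45
Op 14: tick 6 -> clock=51.
Op 15: insert b.com -> 10.0.0.1 (expiry=51+5=56). clock=51
Op 16: tick 4 -> clock=55. purged={a.com}
Op 17: tick 10 -> clock=65. purged={b.com}
lookup d.com: not in cache (expired or never inserted)

Answer: NXDOMAIN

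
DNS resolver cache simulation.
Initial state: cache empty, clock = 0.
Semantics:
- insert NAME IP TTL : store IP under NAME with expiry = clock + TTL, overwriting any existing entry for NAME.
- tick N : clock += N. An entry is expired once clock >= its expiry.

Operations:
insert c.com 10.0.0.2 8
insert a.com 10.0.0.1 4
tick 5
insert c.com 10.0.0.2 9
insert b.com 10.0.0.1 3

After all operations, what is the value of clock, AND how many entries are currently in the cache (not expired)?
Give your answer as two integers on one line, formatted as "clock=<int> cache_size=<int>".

Op 1: insert c.com -> 10.0.0.2 (expiry=0+8=8). clock=0
Op 2: insert a.com -> 10.0.0.1 (expiry=0+4=4). clock=0
Op 3: tick 5 -> clock=5. purged={a.com}
Op 4: insert c.com -> 10.0.0.2 (expiry=5+9=14). clock=5
Op 5: insert b.com -> 10.0.0.1 (expiry=5+3=8). clock=5
Final clock = 5
Final cache (unexpired): {b.com,c.com} -> size=2

Answer: clock=5 cache_size=2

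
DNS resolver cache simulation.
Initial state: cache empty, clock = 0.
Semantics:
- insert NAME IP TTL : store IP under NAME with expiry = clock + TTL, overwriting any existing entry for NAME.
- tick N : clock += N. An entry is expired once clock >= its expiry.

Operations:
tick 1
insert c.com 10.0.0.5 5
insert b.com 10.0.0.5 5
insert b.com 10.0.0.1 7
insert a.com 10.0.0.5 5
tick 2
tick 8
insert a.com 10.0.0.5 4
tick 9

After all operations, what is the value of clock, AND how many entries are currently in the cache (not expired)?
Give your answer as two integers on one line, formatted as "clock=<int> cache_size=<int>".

Answer: clock=20 cache_size=0

Derivation:
Op 1: tick 1 -> clock=1.
Op 2: insert c.com -> 10.0.0.5 (expiry=1+5=6). clock=1
Op 3: insert b.com -> 10.0.0.5 (expiry=1+5=6). clock=1
Op 4: insert b.com -> 10.0.0.1 (expiry=1+7=8). clock=1
Op 5: insert a.com -> 10.0.0.5 (expiry=1+5=6). clock=1
Op 6: tick 2 -> clock=3.
Op 7: tick 8 -> clock=11. purged={a.com,b.com,c.com}
Op 8: insert a.com -> 10.0.0.5 (expiry=11+4=15). clock=11
Op 9: tick 9 -> clock=20. purged={a.com}
Final clock = 20
Final cache (unexpired): {} -> size=0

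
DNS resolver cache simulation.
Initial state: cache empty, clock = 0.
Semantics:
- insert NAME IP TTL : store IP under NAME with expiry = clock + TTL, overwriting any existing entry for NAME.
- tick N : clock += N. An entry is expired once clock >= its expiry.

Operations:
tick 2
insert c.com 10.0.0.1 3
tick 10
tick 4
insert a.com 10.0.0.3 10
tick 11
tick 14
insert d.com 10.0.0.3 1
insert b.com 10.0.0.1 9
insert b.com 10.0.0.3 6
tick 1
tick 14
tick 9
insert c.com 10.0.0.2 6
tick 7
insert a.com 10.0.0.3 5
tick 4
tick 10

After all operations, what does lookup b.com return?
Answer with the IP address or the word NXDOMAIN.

Op 1: tick 2 -> clock=2.
Op 2: insert c.com -> 10.0.0.1 (expiry=2+3=5). clock=2
Op 3: tick 10 -> clock=12. purged={c.com}
Op 4: tick 4 -> clock=16.
Op 5: insert a.com -> 10.0.0.3 (expiry=16+10=26). clock=16
Op 6: tick 11 -> clock=27. purged={a.com}
Op 7: tick 14 -> clock=41.
Op 8: insert d.com -> 10.0.0.3 (expiry=41+1=42). clock=41
Op 9: insert b.com -> 10.0.0.1 (expiry=41+9=50). clock=41
Op 10: insert b.com -> 10.0.0.3 (expiry=41+6=47). clock=41
Op 11: tick 1 -> clock=42. purged={d.com}
Op 12: tick 14 -> clock=56. purged={b.com}
Op 13: tick 9 -> clock=65.
Op 14: insert c.com -> 10.0.0.2 (expiry=65+6=71). clock=65
Op 15: tick 7 -> clock=72. purged={c.com}
Op 16: insert a.com -> 10.0.0.3 (expiry=72+5=77). clock=72
Op 17: tick 4 -> clock=76.
Op 18: tick 10 -> clock=86. purged={a.com}
lookup b.com: not in cache (expired or never inserted)

Answer: NXDOMAIN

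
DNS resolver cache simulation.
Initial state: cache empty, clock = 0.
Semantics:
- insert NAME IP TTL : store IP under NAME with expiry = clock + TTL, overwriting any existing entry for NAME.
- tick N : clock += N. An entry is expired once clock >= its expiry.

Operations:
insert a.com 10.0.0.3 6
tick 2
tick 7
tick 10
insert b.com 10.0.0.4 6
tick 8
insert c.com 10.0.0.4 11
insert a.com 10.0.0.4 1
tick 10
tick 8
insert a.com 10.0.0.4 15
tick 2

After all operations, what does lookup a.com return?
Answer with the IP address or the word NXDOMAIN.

Answer: 10.0.0.4

Derivation:
Op 1: insert a.com -> 10.0.0.3 (expiry=0+6=6). clock=0
Op 2: tick 2 -> clock=2.
Op 3: tick 7 -> clock=9. purged={a.com}
Op 4: tick 10 -> clock=19.
Op 5: insert b.com -> 10.0.0.4 (expiry=19+6=25). clock=19
Op 6: tick 8 -> clock=27. purged={b.com}
Op 7: insert c.com -> 10.0.0.4 (expiry=27+11=38). clock=27
Op 8: insert a.com -> 10.0.0.4 (expiry=27+1=28). clock=27
Op 9: tick 10 -> clock=37. purged={a.com}
Op 10: tick 8 -> clock=45. purged={c.com}
Op 11: insert a.com -> 10.0.0.4 (expiry=45+15=60). clock=45
Op 12: tick 2 -> clock=47.
lookup a.com: present, ip=10.0.0.4 expiry=60 > clock=47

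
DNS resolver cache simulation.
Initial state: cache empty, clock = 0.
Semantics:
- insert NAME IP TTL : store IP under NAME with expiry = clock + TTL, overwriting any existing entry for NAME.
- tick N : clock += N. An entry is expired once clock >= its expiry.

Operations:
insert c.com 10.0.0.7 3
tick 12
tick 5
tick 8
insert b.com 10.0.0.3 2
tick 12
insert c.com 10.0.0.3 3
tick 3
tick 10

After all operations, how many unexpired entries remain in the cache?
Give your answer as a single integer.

Op 1: insert c.com -> 10.0.0.7 (expiry=0+3=3). clock=0
Op 2: tick 12 -> clock=12. purged={c.com}
Op 3: tick 5 -> clock=17.
Op 4: tick 8 -> clock=25.
Op 5: insert b.com -> 10.0.0.3 (expiry=25+2=27). clock=25
Op 6: tick 12 -> clock=37. purged={b.com}
Op 7: insert c.com -> 10.0.0.3 (expiry=37+3=40). clock=37
Op 8: tick 3 -> clock=40. purged={c.com}
Op 9: tick 10 -> clock=50.
Final cache (unexpired): {} -> size=0

Answer: 0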